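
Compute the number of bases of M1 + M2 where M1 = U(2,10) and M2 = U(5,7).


Bases of a direct sum M1 + M2: |B| = |B(M1)| * |B(M2)|.
|B(U(2,10))| = C(10,2) = 45.
|B(U(5,7))| = C(7,5) = 21.
Total bases = 45 * 21 = 945.

945


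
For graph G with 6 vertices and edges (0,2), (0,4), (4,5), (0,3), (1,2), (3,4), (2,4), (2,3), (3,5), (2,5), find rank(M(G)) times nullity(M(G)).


r(M) = |V| - c = 6 - 1 = 5.
nullity = |E| - r(M) = 10 - 5 = 5.
Product = 5 * 5 = 25.

25


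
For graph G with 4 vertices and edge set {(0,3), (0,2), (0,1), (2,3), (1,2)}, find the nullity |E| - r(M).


Cycle rank (nullity) = |E| - r(M) = |E| - (|V| - c).
|E| = 5, |V| = 4, c = 1.
Nullity = 5 - (4 - 1) = 5 - 3 = 2.

2


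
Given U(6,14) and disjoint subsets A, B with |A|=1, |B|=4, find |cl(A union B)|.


|A union B| = 1 + 4 = 5 (disjoint).
In U(6,14), cl(S) = S if |S| < 6, else cl(S) = E.
Since 5 < 6, cl(A union B) = A union B.
|cl(A union B)| = 5.

5


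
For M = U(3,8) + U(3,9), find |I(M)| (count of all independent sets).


For a direct sum, |I(M1+M2)| = |I(M1)| * |I(M2)|.
|I(U(3,8))| = sum C(8,k) for k=0..3 = 93.
|I(U(3,9))| = sum C(9,k) for k=0..3 = 130.
Total = 93 * 130 = 12090.

12090


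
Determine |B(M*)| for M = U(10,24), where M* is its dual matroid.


The dual of U(r,n) is U(n-r, n) = U(14,24).
Bases of U(14,24) are all (14)-element subsets.
|B(M*)| = (24 choose 14) = 1961256.

1961256


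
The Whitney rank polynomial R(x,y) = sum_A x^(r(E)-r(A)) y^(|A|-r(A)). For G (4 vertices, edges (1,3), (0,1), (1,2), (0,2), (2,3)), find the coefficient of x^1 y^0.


R(x,y) = sum over A in 2^E of x^(r(E)-r(A)) * y^(|A|-r(A)).
G has 4 vertices, 5 edges. r(E) = 3.
Enumerate all 2^5 = 32 subsets.
Count subsets with r(E)-r(A)=1 and |A|-r(A)=0: 10.

10


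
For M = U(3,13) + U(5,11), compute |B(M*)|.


(M1+M2)* = M1* + M2*.
M1* = U(10,13), bases: C(13,10) = 286.
M2* = U(6,11), bases: C(11,6) = 462.
|B(M*)| = 286 * 462 = 132132.

132132


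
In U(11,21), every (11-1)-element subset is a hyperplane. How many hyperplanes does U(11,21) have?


Hyperplanes of U(11,21) are flats of rank 10.
In a uniform matroid, these are exactly the (10)-element subsets.
Count = C(21,10) = 21! / (10! * 11!) = 352716.

352716


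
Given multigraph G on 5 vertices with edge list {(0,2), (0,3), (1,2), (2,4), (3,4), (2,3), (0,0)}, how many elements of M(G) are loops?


In a graphic matroid, a loop is a self-loop edge (u,u) with rank 0.
Examining all 7 edges for self-loops...
Self-loops found: (0,0)
Number of loops = 1.

1


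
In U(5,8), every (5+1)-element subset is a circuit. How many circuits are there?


In U(5,8), circuits are the (6)-element subsets.
Any set of 6 elements is dependent, and removing any one element gives
an independent set of size 5, so it is a minimal dependent set.
Number of circuits = C(8,6) = 8! / (6! * 2!) = 28.

28


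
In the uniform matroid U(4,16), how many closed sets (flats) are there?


Flats of U(4,16): every subset of size < 4 is a flat, plus E itself.
Count = (16 choose 0) + (16 choose 1) + (16 choose 2) + (16 choose 3) + 1
     = 1 + 16 + 120 + 560 + 1
     = 698.

698


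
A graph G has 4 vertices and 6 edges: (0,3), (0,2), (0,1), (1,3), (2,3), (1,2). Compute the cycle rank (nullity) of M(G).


Cycle rank (nullity) = |E| - r(M) = |E| - (|V| - c).
|E| = 6, |V| = 4, c = 1.
Nullity = 6 - (4 - 1) = 6 - 3 = 3.

3


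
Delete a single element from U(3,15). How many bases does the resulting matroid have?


Deleting e from U(3,15) gives U(3,14) since n > r.
Bases of U(3,14) = C(14,3) = (14 * 13 * 12) / (1 * 2 * 3) = 364.

364


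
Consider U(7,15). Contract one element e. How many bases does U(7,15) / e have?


Contracting e from U(7,15) gives U(6,14).
Bases of U(6,14) = C(14,6) = 3003.

3003


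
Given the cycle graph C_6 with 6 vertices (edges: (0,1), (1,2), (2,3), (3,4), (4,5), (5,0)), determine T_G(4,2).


T(C_6; x,y) = x + x^2 + ... + x^(5) + y.
T(4,2) = 4^1 + 4^2 + 4^3 + 4^4 + 4^5 + 2
= 4 + 16 + 64 + 256 + 1024 + 2
= 1366.

1366


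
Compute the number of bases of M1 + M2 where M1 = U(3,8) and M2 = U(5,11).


Bases of a direct sum M1 + M2: |B| = |B(M1)| * |B(M2)|.
|B(U(3,8))| = C(8,3) = 56.
|B(U(5,11))| = C(11,5) = 462.
Total bases = 56 * 462 = 25872.

25872


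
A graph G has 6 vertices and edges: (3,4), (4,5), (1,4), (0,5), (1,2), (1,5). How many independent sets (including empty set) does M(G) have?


An independent set in a graphic matroid is an acyclic edge subset.
G has 6 vertices and 6 edges.
Enumerate all 2^6 = 64 subsets, checking for acyclicity.
Total independent sets = 56.

56


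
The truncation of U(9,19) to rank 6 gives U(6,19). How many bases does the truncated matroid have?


Truncating U(9,19) to rank 6 gives U(6,19).
Bases of U(6,19) are all 6-element subsets of 19 elements.
Number of bases = C(19,6) = 27132.

27132


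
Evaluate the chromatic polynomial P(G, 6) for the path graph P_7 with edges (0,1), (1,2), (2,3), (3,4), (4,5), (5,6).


P(P_7, k) = k * (k-1)^(6).
P(6) = 6 * 5^6 = 6 * 15625 = 93750.

93750


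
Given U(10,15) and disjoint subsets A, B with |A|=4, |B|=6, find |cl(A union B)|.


|A union B| = 4 + 6 = 10 (disjoint).
In U(10,15), cl(S) = S if |S| < 10, else cl(S) = E.
Since 10 >= 10, cl(A union B) = E.
|cl(A union B)| = 15.

15


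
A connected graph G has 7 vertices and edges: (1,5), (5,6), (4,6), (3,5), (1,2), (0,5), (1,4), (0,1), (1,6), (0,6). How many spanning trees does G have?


By Kirchhoff's matrix tree theorem, the number of spanning trees equals
the determinant of any cofactor of the Laplacian matrix L.
G has 7 vertices and 10 edges.
Computing the (6 x 6) cofactor determinant gives 40.

40


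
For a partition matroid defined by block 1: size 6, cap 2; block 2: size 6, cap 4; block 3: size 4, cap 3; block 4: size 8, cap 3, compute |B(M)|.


A basis picks exactly ci elements from block i.
Number of bases = product of C(|Si|, ci).
= C(6,2) * C(6,4) * C(4,3) * C(8,3)
= 15 * 15 * 4 * 56
= 50400.

50400


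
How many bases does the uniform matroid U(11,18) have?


Bases of U(11,18) are all 11-element subsets of the 18-element ground set.
Number of bases = C(18,11).
(18 choose 11) = 31824.

31824


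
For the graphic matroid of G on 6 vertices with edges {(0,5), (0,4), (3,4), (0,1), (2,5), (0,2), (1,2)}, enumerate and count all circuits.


A circuit in a graphic matroid = edge set of a simple cycle.
G has 6 vertices and 7 edges.
Enumerating all minimal edge subsets forming cycles...
Total circuits found: 3.

3


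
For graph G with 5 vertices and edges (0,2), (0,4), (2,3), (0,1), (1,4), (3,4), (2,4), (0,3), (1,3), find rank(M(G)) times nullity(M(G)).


r(M) = |V| - c = 5 - 1 = 4.
nullity = |E| - r(M) = 9 - 4 = 5.
Product = 4 * 5 = 20.

20


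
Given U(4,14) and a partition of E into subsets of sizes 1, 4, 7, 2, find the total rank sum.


r(Ai) = min(|Ai|, 4) for each part.
Sum = min(1,4) + min(4,4) + min(7,4) + min(2,4)
    = 1 + 4 + 4 + 2
    = 11.

11


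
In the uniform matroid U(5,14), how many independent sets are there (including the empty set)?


Independent sets of U(5,14) are all subsets of size <= 5.
Count = (14 choose 0) + (14 choose 1) + (14 choose 2) + (14 choose 3) + (14 choose 4) + (14 choose 5)
     = 1 + 14 + 91 + 364 + 1001 + 2002
     = 3473.

3473


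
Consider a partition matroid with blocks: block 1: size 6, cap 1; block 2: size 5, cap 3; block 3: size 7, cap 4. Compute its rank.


Rank of a partition matroid = sum of min(|Si|, ci) for each block.
= min(6,1) + min(5,3) + min(7,4)
= 1 + 3 + 4
= 8.

8


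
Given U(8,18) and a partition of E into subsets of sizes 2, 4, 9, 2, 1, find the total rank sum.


r(Ai) = min(|Ai|, 8) for each part.
Sum = min(2,8) + min(4,8) + min(9,8) + min(2,8) + min(1,8)
    = 2 + 4 + 8 + 2 + 1
    = 17.

17


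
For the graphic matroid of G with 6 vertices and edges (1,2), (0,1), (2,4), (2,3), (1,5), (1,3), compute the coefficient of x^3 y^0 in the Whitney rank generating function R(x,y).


R(x,y) = sum over A in 2^E of x^(r(E)-r(A)) * y^(|A|-r(A)).
G has 6 vertices, 6 edges. r(E) = 5.
Enumerate all 2^6 = 64 subsets.
Count subsets with r(E)-r(A)=3 and |A|-r(A)=0: 15.

15


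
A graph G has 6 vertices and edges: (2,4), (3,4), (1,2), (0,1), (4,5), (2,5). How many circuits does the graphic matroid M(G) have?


A circuit in a graphic matroid = edge set of a simple cycle.
G has 6 vertices and 6 edges.
Enumerating all minimal edge subsets forming cycles...
Total circuits found: 1.

1


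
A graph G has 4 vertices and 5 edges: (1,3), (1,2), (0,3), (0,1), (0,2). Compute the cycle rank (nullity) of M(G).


Cycle rank (nullity) = |E| - r(M) = |E| - (|V| - c).
|E| = 5, |V| = 4, c = 1.
Nullity = 5 - (4 - 1) = 5 - 3 = 2.

2


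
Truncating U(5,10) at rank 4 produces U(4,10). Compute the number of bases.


Truncating U(5,10) to rank 4 gives U(4,10).
Bases of U(4,10) are all 4-element subsets of 10 elements.
Number of bases = C(10,4) = 10! / (4! * 6!) = 210.

210


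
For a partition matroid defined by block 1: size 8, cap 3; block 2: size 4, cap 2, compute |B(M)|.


A basis picks exactly ci elements from block i.
Number of bases = product of C(|Si|, ci).
= C(8,3) * C(4,2)
= 56 * 6
= 336.

336


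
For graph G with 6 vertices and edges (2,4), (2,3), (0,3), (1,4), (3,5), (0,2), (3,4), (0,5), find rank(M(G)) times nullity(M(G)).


r(M) = |V| - c = 6 - 1 = 5.
nullity = |E| - r(M) = 8 - 5 = 3.
Product = 5 * 3 = 15.

15


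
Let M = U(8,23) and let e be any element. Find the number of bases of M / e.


Contracting e from U(8,23) gives U(7,22).
Bases of U(7,22) = (22 choose 7) = 170544.

170544


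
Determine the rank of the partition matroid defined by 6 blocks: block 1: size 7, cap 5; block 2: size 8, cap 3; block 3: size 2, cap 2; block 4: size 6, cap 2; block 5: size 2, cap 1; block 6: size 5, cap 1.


Rank of a partition matroid = sum of min(|Si|, ci) for each block.
= min(7,5) + min(8,3) + min(2,2) + min(6,2) + min(2,1) + min(5,1)
= 5 + 3 + 2 + 2 + 1 + 1
= 14.

14


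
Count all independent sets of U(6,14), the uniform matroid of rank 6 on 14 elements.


Independent sets of U(6,14) are all subsets of size <= 6.
Count = C(14,0) + C(14,1) + C(14,2) + C(14,3) + C(14,4) + C(14,5) + C(14,6)
     = 1 + 14 + 91 + 364 + 1001 + 2002 + 3003
     = 6476.

6476


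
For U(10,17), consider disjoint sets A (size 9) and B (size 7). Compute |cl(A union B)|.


|A union B| = 9 + 7 = 16 (disjoint).
In U(10,17), cl(S) = S if |S| < 10, else cl(S) = E.
Since 16 >= 10, cl(A union B) = E.
|cl(A union B)| = 17.

17


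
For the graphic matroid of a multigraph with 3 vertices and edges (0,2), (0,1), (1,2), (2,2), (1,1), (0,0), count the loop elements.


In a graphic matroid, a loop is a self-loop edge (u,u) with rank 0.
Examining all 6 edges for self-loops...
Self-loops found: (2,2), (1,1), (0,0)
Number of loops = 3.

3


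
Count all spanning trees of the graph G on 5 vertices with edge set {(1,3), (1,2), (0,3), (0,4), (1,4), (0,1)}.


By Kirchhoff's matrix tree theorem, the number of spanning trees equals
the determinant of any cofactor of the Laplacian matrix L.
G has 5 vertices and 6 edges.
Computing the (4 x 4) cofactor determinant gives 8.

8


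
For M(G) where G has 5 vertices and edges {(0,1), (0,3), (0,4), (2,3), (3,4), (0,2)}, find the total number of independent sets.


An independent set in a graphic matroid is an acyclic edge subset.
G has 5 vertices and 6 edges.
Enumerate all 2^6 = 64 subsets, checking for acyclicity.
Total independent sets = 48.

48


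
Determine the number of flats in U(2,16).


Flats of U(2,16): every subset of size < 2 is a flat, plus E itself.
Count = (16 choose 0) + (16 choose 1) + 1
     = 1 + 16 + 1
     = 18.

18


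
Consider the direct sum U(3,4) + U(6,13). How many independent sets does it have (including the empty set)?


For a direct sum, |I(M1+M2)| = |I(M1)| * |I(M2)|.
|I(U(3,4))| = sum C(4,k) for k=0..3 = 15.
|I(U(6,13))| = sum C(13,k) for k=0..6 = 4096.
Total = 15 * 4096 = 61440.

61440


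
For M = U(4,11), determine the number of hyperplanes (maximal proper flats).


Hyperplanes of U(4,11) are flats of rank 3.
In a uniform matroid, these are exactly the (3)-element subsets.
Count = C(11,3) = (11 * 10 * 9) / (1 * 2 * 3) = 165.

165


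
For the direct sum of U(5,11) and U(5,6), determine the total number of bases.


Bases of a direct sum M1 + M2: |B| = |B(M1)| * |B(M2)|.
|B(U(5,11))| = C(11,5) = 462.
|B(U(5,6))| = C(6,5) = 6.
Total bases = 462 * 6 = 2772.

2772


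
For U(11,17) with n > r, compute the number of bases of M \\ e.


Deleting e from U(11,17) gives U(11,16) since n > r.
Bases of U(11,16) = C(16,11) = 4368.

4368


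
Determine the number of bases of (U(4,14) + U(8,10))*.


(M1+M2)* = M1* + M2*.
M1* = U(10,14), bases: C(14,10) = 1001.
M2* = U(2,10), bases: C(10,2) = 45.
|B(M*)| = 1001 * 45 = 45045.

45045


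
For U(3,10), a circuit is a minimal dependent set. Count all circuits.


In U(3,10), circuits are the (4)-element subsets.
Any set of 4 elements is dependent, and removing any one element gives
an independent set of size 3, so it is a minimal dependent set.
Number of circuits = (10 choose 4) = 210.

210


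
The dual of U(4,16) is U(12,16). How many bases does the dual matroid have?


The dual of U(r,n) is U(n-r, n) = U(12,16).
Bases of U(12,16) are all (12)-element subsets.
|B(M*)| = C(16,12) = 16! / (12! * 4!) = 1820.

1820


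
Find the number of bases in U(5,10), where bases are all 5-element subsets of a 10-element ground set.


Bases of U(5,10) are all 5-element subsets of the 10-element ground set.
Number of bases = C(10,5).
C(10,5) = 10! / (5! * 5!) = 252.

252


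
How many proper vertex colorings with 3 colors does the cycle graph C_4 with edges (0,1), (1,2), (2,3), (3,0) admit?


P(C_4, k) = (k-1)^4 + (-1)^4*(k-1).
P(3) = (2)^4 + 2
= 16 + 2 = 18.

18


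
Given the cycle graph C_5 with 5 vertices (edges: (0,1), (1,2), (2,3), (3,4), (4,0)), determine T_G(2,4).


T(C_5; x,y) = x + x^2 + ... + x^(4) + y.
T(2,4) = 2^1 + 2^2 + 2^3 + 2^4 + 4
= 2 + 4 + 8 + 16 + 4
= 34.

34


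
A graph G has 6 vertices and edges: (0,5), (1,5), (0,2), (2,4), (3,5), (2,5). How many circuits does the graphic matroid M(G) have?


A circuit in a graphic matroid = edge set of a simple cycle.
G has 6 vertices and 6 edges.
Enumerating all minimal edge subsets forming cycles...
Total circuits found: 1.

1


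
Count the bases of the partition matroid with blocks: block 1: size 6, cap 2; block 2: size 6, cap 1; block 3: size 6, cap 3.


A basis picks exactly ci elements from block i.
Number of bases = product of C(|Si|, ci).
= C(6,2) * C(6,1) * C(6,3)
= 15 * 6 * 20
= 1800.

1800


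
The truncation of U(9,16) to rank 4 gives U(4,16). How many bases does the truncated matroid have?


Truncating U(9,16) to rank 4 gives U(4,16).
Bases of U(4,16) are all 4-element subsets of 16 elements.
Number of bases = C(16,4) = (16 * 15 * 14 * 13) / (1 * 2 * 3 * 4) = 1820.

1820


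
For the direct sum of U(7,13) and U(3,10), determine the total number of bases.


Bases of a direct sum M1 + M2: |B| = |B(M1)| * |B(M2)|.
|B(U(7,13))| = C(13,7) = 1716.
|B(U(3,10))| = C(10,3) = 120.
Total bases = 1716 * 120 = 205920.

205920


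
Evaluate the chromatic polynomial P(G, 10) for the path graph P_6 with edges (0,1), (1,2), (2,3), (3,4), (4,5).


P(P_6, k) = k * (k-1)^(5).
P(10) = 10 * 9^5 = 10 * 59049 = 590490.

590490


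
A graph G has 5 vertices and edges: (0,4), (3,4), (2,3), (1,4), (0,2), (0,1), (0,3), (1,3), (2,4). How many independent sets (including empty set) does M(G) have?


An independent set in a graphic matroid is an acyclic edge subset.
G has 5 vertices and 9 edges.
Enumerate all 2^9 = 512 subsets, checking for acyclicity.
Total independent sets = 198.

198


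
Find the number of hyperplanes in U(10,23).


Hyperplanes of U(10,23) are flats of rank 9.
In a uniform matroid, these are exactly the (9)-element subsets.
Count = C(23,9) = 817190.

817190


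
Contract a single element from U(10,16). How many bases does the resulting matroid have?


Contracting e from U(10,16) gives U(9,15).
Bases of U(9,15) = C(15,9) = 15! / (9! * 6!) = 5005.

5005


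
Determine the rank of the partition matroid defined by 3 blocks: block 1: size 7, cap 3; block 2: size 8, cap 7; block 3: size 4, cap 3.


Rank of a partition matroid = sum of min(|Si|, ci) for each block.
= min(7,3) + min(8,7) + min(4,3)
= 3 + 7 + 3
= 13.

13


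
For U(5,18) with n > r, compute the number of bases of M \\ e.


Deleting e from U(5,18) gives U(5,17) since n > r.
Bases of U(5,17) = C(17,5) = 17! / (5! * 12!) = 6188.

6188


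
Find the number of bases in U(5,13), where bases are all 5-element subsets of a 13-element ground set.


Bases of U(5,13) are all 5-element subsets of the 13-element ground set.
Number of bases = C(13,5).
C(13,5) = 1287.

1287


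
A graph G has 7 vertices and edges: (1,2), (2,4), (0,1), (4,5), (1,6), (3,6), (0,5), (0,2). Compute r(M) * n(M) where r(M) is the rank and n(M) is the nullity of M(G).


r(M) = |V| - c = 7 - 1 = 6.
nullity = |E| - r(M) = 8 - 6 = 2.
Product = 6 * 2 = 12.

12


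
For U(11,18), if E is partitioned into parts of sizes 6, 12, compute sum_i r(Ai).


r(Ai) = min(|Ai|, 11) for each part.
Sum = min(6,11) + min(12,11)
    = 6 + 11
    = 17.

17


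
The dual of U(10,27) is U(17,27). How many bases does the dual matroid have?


The dual of U(r,n) is U(n-r, n) = U(17,27).
Bases of U(17,27) are all (17)-element subsets.
|B(M*)| = C(27,17) = 8436285.

8436285


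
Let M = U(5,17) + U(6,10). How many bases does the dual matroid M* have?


(M1+M2)* = M1* + M2*.
M1* = U(12,17), bases: C(17,12) = 6188.
M2* = U(4,10), bases: C(10,4) = 210.
|B(M*)| = 6188 * 210 = 1299480.

1299480


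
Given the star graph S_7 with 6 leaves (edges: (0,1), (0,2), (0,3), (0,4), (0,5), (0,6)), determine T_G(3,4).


A star on 7 vertices is a tree with 6 edges.
T(x,y) = x^(6) for any tree.
T(3,4) = 3^6 = 729.

729


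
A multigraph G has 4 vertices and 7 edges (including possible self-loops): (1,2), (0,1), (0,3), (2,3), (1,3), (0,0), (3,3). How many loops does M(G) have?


In a graphic matroid, a loop is a self-loop edge (u,u) with rank 0.
Examining all 7 edges for self-loops...
Self-loops found: (0,0), (3,3)
Number of loops = 2.

2


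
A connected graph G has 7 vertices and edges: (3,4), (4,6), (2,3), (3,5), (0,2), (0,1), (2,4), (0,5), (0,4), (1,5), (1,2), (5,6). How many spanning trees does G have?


By Kirchhoff's matrix tree theorem, the number of spanning trees equals
the determinant of any cofactor of the Laplacian matrix L.
G has 7 vertices and 12 edges.
Computing the (6 x 6) cofactor determinant gives 354.

354


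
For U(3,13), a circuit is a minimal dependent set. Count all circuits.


In U(3,13), circuits are the (4)-element subsets.
Any set of 4 elements is dependent, and removing any one element gives
an independent set of size 3, so it is a minimal dependent set.
Number of circuits = (13 choose 4) = 715.

715


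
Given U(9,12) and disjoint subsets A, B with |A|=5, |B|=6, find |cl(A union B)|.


|A union B| = 5 + 6 = 11 (disjoint).
In U(9,12), cl(S) = S if |S| < 9, else cl(S) = E.
Since 11 >= 9, cl(A union B) = E.
|cl(A union B)| = 12.

12


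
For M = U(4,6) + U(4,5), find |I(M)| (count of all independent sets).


For a direct sum, |I(M1+M2)| = |I(M1)| * |I(M2)|.
|I(U(4,6))| = sum C(6,k) for k=0..4 = 57.
|I(U(4,5))| = sum C(5,k) for k=0..4 = 31.
Total = 57 * 31 = 1767.

1767


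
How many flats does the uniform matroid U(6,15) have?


Flats of U(6,15): every subset of size < 6 is a flat, plus E itself.
Count = (15 choose 0) + (15 choose 1) + (15 choose 2) + (15 choose 3) + (15 choose 4) + (15 choose 5) + 1
     = 1 + 15 + 105 + 455 + 1365 + 3003 + 1
     = 4945.

4945


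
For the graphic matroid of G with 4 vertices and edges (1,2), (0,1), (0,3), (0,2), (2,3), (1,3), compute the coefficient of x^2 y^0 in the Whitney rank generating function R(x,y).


R(x,y) = sum over A in 2^E of x^(r(E)-r(A)) * y^(|A|-r(A)).
G has 4 vertices, 6 edges. r(E) = 3.
Enumerate all 2^6 = 64 subsets.
Count subsets with r(E)-r(A)=2 and |A|-r(A)=0: 6.

6


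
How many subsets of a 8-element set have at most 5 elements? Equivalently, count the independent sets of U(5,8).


Independent sets of U(5,8) are all subsets of size <= 5.
Count = C(8,0) + C(8,1) + C(8,2) + C(8,3) + C(8,4) + C(8,5)
     = 1 + 8 + 28 + 56 + 70 + 56
     = 219.

219


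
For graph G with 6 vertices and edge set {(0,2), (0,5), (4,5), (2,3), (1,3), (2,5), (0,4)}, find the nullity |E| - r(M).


Cycle rank (nullity) = |E| - r(M) = |E| - (|V| - c).
|E| = 7, |V| = 6, c = 1.
Nullity = 7 - (6 - 1) = 7 - 5 = 2.

2


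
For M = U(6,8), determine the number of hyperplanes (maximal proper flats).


Hyperplanes of U(6,8) are flats of rank 5.
In a uniform matroid, these are exactly the (5)-element subsets.
Count = C(8,5) = 56.

56


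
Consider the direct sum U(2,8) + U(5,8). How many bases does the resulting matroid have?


Bases of a direct sum M1 + M2: |B| = |B(M1)| * |B(M2)|.
|B(U(2,8))| = C(8,2) = 28.
|B(U(5,8))| = C(8,5) = 56.
Total bases = 28 * 56 = 1568.

1568


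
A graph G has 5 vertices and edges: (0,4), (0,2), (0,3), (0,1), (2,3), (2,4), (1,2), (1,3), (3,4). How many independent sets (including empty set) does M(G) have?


An independent set in a graphic matroid is an acyclic edge subset.
G has 5 vertices and 9 edges.
Enumerate all 2^9 = 512 subsets, checking for acyclicity.
Total independent sets = 198.

198


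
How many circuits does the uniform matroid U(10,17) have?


In U(10,17), circuits are the (11)-element subsets.
Any set of 11 elements is dependent, and removing any one element gives
an independent set of size 10, so it is a minimal dependent set.
Number of circuits = (17 choose 11) = 12376.

12376


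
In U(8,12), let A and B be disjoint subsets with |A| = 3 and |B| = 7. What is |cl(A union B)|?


|A union B| = 3 + 7 = 10 (disjoint).
In U(8,12), cl(S) = S if |S| < 8, else cl(S) = E.
Since 10 >= 8, cl(A union B) = E.
|cl(A union B)| = 12.

12


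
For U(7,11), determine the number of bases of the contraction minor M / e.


Contracting e from U(7,11) gives U(6,10).
Bases of U(6,10) = (10 choose 6) = 210.

210


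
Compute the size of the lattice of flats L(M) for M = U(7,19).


Flats of U(7,19): every subset of size < 7 is a flat, plus E itself.
Count = C(19,0) + C(19,1) + C(19,2) + C(19,3) + C(19,4) + C(19,5) + C(19,6) + 1
     = 1 + 19 + 171 + 969 + 3876 + 11628 + 27132 + 1
     = 43797.

43797


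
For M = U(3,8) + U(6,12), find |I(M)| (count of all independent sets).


For a direct sum, |I(M1+M2)| = |I(M1)| * |I(M2)|.
|I(U(3,8))| = sum C(8,k) for k=0..3 = 93.
|I(U(6,12))| = sum C(12,k) for k=0..6 = 2510.
Total = 93 * 2510 = 233430.

233430


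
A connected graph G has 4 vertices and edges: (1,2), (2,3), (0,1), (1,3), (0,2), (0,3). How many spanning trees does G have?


By Kirchhoff's matrix tree theorem, the number of spanning trees equals
the determinant of any cofactor of the Laplacian matrix L.
G has 4 vertices and 6 edges.
Computing the (3 x 3) cofactor determinant gives 16.

16


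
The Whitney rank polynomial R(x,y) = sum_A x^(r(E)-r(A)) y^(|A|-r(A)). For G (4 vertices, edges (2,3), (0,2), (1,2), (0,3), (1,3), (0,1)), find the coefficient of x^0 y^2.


R(x,y) = sum over A in 2^E of x^(r(E)-r(A)) * y^(|A|-r(A)).
G has 4 vertices, 6 edges. r(E) = 3.
Enumerate all 2^6 = 64 subsets.
Count subsets with r(E)-r(A)=0 and |A|-r(A)=2: 6.

6


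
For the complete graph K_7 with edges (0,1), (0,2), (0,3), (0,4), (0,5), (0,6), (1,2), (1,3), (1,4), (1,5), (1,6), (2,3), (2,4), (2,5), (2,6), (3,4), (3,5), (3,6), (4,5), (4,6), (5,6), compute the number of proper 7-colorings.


P(K_7, k) = k(k-1)(k-2)...(k-6).
P(7) = (7) * (6) * (5) * (4) * (3) * (2) * (1) = 5040.

5040


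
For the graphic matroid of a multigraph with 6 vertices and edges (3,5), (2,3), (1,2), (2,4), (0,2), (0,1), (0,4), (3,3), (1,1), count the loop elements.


In a graphic matroid, a loop is a self-loop edge (u,u) with rank 0.
Examining all 9 edges for self-loops...
Self-loops found: (3,3), (1,1)
Number of loops = 2.

2


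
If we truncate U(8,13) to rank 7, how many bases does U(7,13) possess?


Truncating U(8,13) to rank 7 gives U(7,13).
Bases of U(7,13) are all 7-element subsets of 13 elements.
Number of bases = (13 choose 7) = 1716.

1716


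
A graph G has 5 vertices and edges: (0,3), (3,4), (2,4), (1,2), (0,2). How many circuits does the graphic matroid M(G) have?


A circuit in a graphic matroid = edge set of a simple cycle.
G has 5 vertices and 5 edges.
Enumerating all minimal edge subsets forming cycles...
Total circuits found: 1.

1


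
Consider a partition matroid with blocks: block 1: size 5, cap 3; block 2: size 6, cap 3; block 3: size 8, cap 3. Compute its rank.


Rank of a partition matroid = sum of min(|Si|, ci) for each block.
= min(5,3) + min(6,3) + min(8,3)
= 3 + 3 + 3
= 9.

9


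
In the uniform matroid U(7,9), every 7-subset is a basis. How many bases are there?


Bases of U(7,9) are all 7-element subsets of the 9-element ground set.
Number of bases = C(9,7).
C(9,7) = 9! / (7! * 2!) = 36.

36


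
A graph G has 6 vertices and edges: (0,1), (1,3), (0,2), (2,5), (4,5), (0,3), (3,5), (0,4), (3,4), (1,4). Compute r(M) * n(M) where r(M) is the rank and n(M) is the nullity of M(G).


r(M) = |V| - c = 6 - 1 = 5.
nullity = |E| - r(M) = 10 - 5 = 5.
Product = 5 * 5 = 25.

25


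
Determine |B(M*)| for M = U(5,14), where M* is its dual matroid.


The dual of U(r,n) is U(n-r, n) = U(9,14).
Bases of U(9,14) are all (9)-element subsets.
|B(M*)| = C(14,9) = 2002.

2002


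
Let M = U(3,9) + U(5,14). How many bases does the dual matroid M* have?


(M1+M2)* = M1* + M2*.
M1* = U(6,9), bases: C(9,6) = 84.
M2* = U(9,14), bases: C(14,9) = 2002.
|B(M*)| = 84 * 2002 = 168168.

168168


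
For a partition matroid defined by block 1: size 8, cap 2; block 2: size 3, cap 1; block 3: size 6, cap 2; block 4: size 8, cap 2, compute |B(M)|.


A basis picks exactly ci elements from block i.
Number of bases = product of C(|Si|, ci).
= C(8,2) * C(3,1) * C(6,2) * C(8,2)
= 28 * 3 * 15 * 28
= 35280.

35280


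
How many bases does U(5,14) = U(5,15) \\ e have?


Deleting e from U(5,15) gives U(5,14) since n > r.
Bases of U(5,14) = C(14,5) = 14! / (5! * 9!) = 2002.

2002


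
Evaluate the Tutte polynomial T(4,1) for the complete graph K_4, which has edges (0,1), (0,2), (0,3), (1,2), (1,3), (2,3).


T(K_4; x,y) = x^3 + 3x^2 + 4xy + 2x + y^3 + 3y^2 + 2y.
Substituting x=4, y=1:
= 64 + 48 + 16 + 8 + 1 + 3 + 2
= 142.

142


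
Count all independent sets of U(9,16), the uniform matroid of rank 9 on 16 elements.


Independent sets of U(9,16) are all subsets of size <= 9.
Count = (16 choose 0) + (16 choose 1) + (16 choose 2) + (16 choose 3) + (16 choose 4) + (16 choose 5) + (16 choose 6) + (16 choose 7) + (16 choose 8) + (16 choose 9)
     = 1 + 16 + 120 + 560 + 1820 + 4368 + 8008 + 11440 + 12870 + 11440
     = 50643.

50643


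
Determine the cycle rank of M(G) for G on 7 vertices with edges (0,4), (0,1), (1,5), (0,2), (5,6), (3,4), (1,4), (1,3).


Cycle rank (nullity) = |E| - r(M) = |E| - (|V| - c).
|E| = 8, |V| = 7, c = 1.
Nullity = 8 - (7 - 1) = 8 - 6 = 2.

2


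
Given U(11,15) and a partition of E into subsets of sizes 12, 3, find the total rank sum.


r(Ai) = min(|Ai|, 11) for each part.
Sum = min(12,11) + min(3,11)
    = 11 + 3
    = 14.

14


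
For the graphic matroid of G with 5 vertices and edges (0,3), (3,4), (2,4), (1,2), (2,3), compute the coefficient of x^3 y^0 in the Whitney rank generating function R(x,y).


R(x,y) = sum over A in 2^E of x^(r(E)-r(A)) * y^(|A|-r(A)).
G has 5 vertices, 5 edges. r(E) = 4.
Enumerate all 2^5 = 32 subsets.
Count subsets with r(E)-r(A)=3 and |A|-r(A)=0: 5.

5


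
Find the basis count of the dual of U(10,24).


The dual of U(r,n) is U(n-r, n) = U(14,24).
Bases of U(14,24) are all (14)-element subsets.
|B(M*)| = C(24,14) = 1961256.

1961256


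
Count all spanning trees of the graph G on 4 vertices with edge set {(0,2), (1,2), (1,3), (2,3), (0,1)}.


By Kirchhoff's matrix tree theorem, the number of spanning trees equals
the determinant of any cofactor of the Laplacian matrix L.
G has 4 vertices and 5 edges.
Computing the (3 x 3) cofactor determinant gives 8.

8


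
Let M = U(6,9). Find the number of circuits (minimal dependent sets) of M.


In U(6,9), circuits are the (7)-element subsets.
Any set of 7 elements is dependent, and removing any one element gives
an independent set of size 6, so it is a minimal dependent set.
Number of circuits = (9 choose 7) = 36.

36


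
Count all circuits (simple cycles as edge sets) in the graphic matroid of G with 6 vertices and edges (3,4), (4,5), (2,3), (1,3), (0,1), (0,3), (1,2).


A circuit in a graphic matroid = edge set of a simple cycle.
G has 6 vertices and 7 edges.
Enumerating all minimal edge subsets forming cycles...
Total circuits found: 3.

3


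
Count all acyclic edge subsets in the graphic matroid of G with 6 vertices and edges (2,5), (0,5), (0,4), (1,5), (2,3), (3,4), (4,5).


An independent set in a graphic matroid is an acyclic edge subset.
G has 6 vertices and 7 edges.
Enumerate all 2^7 = 128 subsets, checking for acyclicity.
Total independent sets = 104.

104


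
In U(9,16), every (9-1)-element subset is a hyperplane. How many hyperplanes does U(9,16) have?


Hyperplanes of U(9,16) are flats of rank 8.
In a uniform matroid, these are exactly the (8)-element subsets.
Count = C(16,8) = 16! / (8! * 8!) = 12870.

12870


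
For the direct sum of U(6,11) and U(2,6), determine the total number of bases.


Bases of a direct sum M1 + M2: |B| = |B(M1)| * |B(M2)|.
|B(U(6,11))| = C(11,6) = 462.
|B(U(2,6))| = C(6,2) = 15.
Total bases = 462 * 15 = 6930.

6930


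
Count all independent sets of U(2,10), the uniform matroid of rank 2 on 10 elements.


Independent sets of U(2,10) are all subsets of size <= 2.
Count = (10 choose 0) + (10 choose 1) + (10 choose 2)
     = 1 + 10 + 45
     = 56.

56


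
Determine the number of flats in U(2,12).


Flats of U(2,12): every subset of size < 2 is a flat, plus E itself.
Count = (12 choose 0) + (12 choose 1) + 1
     = 1 + 12 + 1
     = 14.

14


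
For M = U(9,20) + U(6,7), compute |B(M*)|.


(M1+M2)* = M1* + M2*.
M1* = U(11,20), bases: C(20,11) = 167960.
M2* = U(1,7), bases: C(7,1) = 7.
|B(M*)| = 167960 * 7 = 1175720.

1175720


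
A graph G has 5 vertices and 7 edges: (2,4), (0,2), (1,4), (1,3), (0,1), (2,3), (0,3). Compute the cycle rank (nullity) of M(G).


Cycle rank (nullity) = |E| - r(M) = |E| - (|V| - c).
|E| = 7, |V| = 5, c = 1.
Nullity = 7 - (5 - 1) = 7 - 4 = 3.

3


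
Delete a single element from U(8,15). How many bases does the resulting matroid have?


Deleting e from U(8,15) gives U(8,14) since n > r.
Bases of U(8,14) = (14 choose 8) = 3003.

3003


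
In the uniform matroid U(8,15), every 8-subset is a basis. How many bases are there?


Bases of U(8,15) are all 8-element subsets of the 15-element ground set.
Number of bases = C(15,8).
C(15,8) = 15! / (8! * 7!) = 6435.

6435


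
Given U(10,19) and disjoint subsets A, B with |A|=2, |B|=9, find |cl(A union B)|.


|A union B| = 2 + 9 = 11 (disjoint).
In U(10,19), cl(S) = S if |S| < 10, else cl(S) = E.
Since 11 >= 10, cl(A union B) = E.
|cl(A union B)| = 19.

19


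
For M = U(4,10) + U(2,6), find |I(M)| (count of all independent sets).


For a direct sum, |I(M1+M2)| = |I(M1)| * |I(M2)|.
|I(U(4,10))| = sum C(10,k) for k=0..4 = 386.
|I(U(2,6))| = sum C(6,k) for k=0..2 = 22.
Total = 386 * 22 = 8492.

8492


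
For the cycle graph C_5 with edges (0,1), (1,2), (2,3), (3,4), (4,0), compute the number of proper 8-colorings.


P(C_5, k) = (k-1)^5 + (-1)^5*(k-1).
P(8) = (7)^5 - 7
= 16807 - 7 = 16800.

16800


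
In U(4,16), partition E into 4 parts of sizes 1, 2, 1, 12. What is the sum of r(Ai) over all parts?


r(Ai) = min(|Ai|, 4) for each part.
Sum = min(1,4) + min(2,4) + min(1,4) + min(12,4)
    = 1 + 2 + 1 + 4
    = 8.

8


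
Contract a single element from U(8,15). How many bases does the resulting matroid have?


Contracting e from U(8,15) gives U(7,14).
Bases of U(7,14) = (14 choose 7) = 3432.

3432


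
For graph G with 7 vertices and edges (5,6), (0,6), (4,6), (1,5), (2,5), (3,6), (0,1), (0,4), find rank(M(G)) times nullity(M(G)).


r(M) = |V| - c = 7 - 1 = 6.
nullity = |E| - r(M) = 8 - 6 = 2.
Product = 6 * 2 = 12.

12


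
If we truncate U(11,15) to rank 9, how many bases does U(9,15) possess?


Truncating U(11,15) to rank 9 gives U(9,15).
Bases of U(9,15) are all 9-element subsets of 15 elements.
Number of bases = C(15,9) = 15! / (9! * 6!) = 5005.

5005


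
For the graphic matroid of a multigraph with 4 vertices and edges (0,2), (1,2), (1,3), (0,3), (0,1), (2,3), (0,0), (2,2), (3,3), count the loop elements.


In a graphic matroid, a loop is a self-loop edge (u,u) with rank 0.
Examining all 9 edges for self-loops...
Self-loops found: (0,0), (2,2), (3,3)
Number of loops = 3.

3


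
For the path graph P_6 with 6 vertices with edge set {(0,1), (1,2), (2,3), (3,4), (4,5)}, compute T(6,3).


A path on 6 vertices is a tree with 5 edges.
T(x,y) = x^(5) for any tree.
T(6,3) = 6^5 = 7776.

7776


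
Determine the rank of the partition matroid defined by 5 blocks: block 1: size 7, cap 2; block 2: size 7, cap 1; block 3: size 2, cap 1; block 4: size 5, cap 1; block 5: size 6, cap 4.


Rank of a partition matroid = sum of min(|Si|, ci) for each block.
= min(7,2) + min(7,1) + min(2,1) + min(5,1) + min(6,4)
= 2 + 1 + 1 + 1 + 4
= 9.

9


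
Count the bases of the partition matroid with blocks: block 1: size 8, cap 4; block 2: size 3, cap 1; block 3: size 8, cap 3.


A basis picks exactly ci elements from block i.
Number of bases = product of C(|Si|, ci).
= C(8,4) * C(3,1) * C(8,3)
= 70 * 3 * 56
= 11760.

11760


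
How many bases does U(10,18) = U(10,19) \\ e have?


Deleting e from U(10,19) gives U(10,18) since n > r.
Bases of U(10,18) = C(18,10) = 18! / (10! * 8!) = 43758.

43758


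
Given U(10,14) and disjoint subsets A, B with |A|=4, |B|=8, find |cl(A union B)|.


|A union B| = 4 + 8 = 12 (disjoint).
In U(10,14), cl(S) = S if |S| < 10, else cl(S) = E.
Since 12 >= 10, cl(A union B) = E.
|cl(A union B)| = 14.

14


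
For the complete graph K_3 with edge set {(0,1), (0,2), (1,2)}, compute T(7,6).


T(K_3; x,y) = x^2 + x + y.
T(7,6) = 49 + 7 + 6 = 62.

62


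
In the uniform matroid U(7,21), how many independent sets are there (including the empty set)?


Independent sets of U(7,21) are all subsets of size <= 7.
Count = (21 choose 0) + (21 choose 1) + (21 choose 2) + (21 choose 3) + (21 choose 4) + (21 choose 5) + (21 choose 6) + (21 choose 7)
     = 1 + 21 + 210 + 1330 + 5985 + 20349 + 54264 + 116280
     = 198440.

198440


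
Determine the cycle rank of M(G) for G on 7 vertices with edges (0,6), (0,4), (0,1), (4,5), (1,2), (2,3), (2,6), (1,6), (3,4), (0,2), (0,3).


Cycle rank (nullity) = |E| - r(M) = |E| - (|V| - c).
|E| = 11, |V| = 7, c = 1.
Nullity = 11 - (7 - 1) = 11 - 6 = 5.

5


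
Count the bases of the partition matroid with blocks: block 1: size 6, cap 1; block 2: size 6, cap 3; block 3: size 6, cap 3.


A basis picks exactly ci elements from block i.
Number of bases = product of C(|Si|, ci).
= C(6,1) * C(6,3) * C(6,3)
= 6 * 20 * 20
= 2400.

2400


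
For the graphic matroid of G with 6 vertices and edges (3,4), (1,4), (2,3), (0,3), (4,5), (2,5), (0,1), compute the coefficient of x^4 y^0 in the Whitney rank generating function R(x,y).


R(x,y) = sum over A in 2^E of x^(r(E)-r(A)) * y^(|A|-r(A)).
G has 6 vertices, 7 edges. r(E) = 5.
Enumerate all 2^7 = 128 subsets.
Count subsets with r(E)-r(A)=4 and |A|-r(A)=0: 7.

7


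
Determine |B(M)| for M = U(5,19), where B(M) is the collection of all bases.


Bases of U(5,19) are all 5-element subsets of the 19-element ground set.
Number of bases = C(19,5).
C(19,5) = 19! / (5! * 14!) = 11628.

11628


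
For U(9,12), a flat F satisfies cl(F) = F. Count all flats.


Flats of U(9,12): every subset of size < 9 is a flat, plus E itself.
Count = (12 choose 0) + (12 choose 1) + (12 choose 2) + (12 choose 3) + (12 choose 4) + (12 choose 5) + (12 choose 6) + (12 choose 7) + (12 choose 8) + 1
     = 1 + 12 + 66 + 220 + 495 + 792 + 924 + 792 + 495 + 1
     = 3798.

3798


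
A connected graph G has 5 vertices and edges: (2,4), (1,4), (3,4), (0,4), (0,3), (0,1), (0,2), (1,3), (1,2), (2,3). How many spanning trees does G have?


By Kirchhoff's matrix tree theorem, the number of spanning trees equals
the determinant of any cofactor of the Laplacian matrix L.
G has 5 vertices and 10 edges.
Computing the (4 x 4) cofactor determinant gives 125.

125


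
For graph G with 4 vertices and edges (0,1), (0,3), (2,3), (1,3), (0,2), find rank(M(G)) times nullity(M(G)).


r(M) = |V| - c = 4 - 1 = 3.
nullity = |E| - r(M) = 5 - 3 = 2.
Product = 3 * 2 = 6.

6


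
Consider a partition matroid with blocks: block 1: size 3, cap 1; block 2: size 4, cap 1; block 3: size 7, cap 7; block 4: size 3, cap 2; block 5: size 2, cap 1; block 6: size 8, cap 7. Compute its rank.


Rank of a partition matroid = sum of min(|Si|, ci) for each block.
= min(3,1) + min(4,1) + min(7,7) + min(3,2) + min(2,1) + min(8,7)
= 1 + 1 + 7 + 2 + 1 + 7
= 19.

19


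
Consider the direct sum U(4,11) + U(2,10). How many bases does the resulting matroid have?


Bases of a direct sum M1 + M2: |B| = |B(M1)| * |B(M2)|.
|B(U(4,11))| = C(11,4) = 330.
|B(U(2,10))| = C(10,2) = 45.
Total bases = 330 * 45 = 14850.

14850


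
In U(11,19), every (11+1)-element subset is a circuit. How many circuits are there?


In U(11,19), circuits are the (12)-element subsets.
Any set of 12 elements is dependent, and removing any one element gives
an independent set of size 11, so it is a minimal dependent set.
Number of circuits = (19 choose 12) = 50388.

50388


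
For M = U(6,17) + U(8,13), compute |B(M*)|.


(M1+M2)* = M1* + M2*.
M1* = U(11,17), bases: C(17,11) = 12376.
M2* = U(5,13), bases: C(13,5) = 1287.
|B(M*)| = 12376 * 1287 = 15927912.

15927912


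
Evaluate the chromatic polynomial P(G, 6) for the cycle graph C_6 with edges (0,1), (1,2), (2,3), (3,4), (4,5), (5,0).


P(C_6, k) = (k-1)^6 + (-1)^6*(k-1).
P(6) = (5)^6 + 5
= 15625 + 5 = 15630.

15630


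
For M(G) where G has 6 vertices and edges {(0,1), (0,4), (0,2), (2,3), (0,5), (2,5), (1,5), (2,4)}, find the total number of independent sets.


An independent set in a graphic matroid is an acyclic edge subset.
G has 6 vertices and 8 edges.
Enumerate all 2^8 = 256 subsets, checking for acyclicity.
Total independent sets = 164.

164


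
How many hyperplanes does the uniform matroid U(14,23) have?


Hyperplanes of U(14,23) are flats of rank 13.
In a uniform matroid, these are exactly the (13)-element subsets.
Count = (23 choose 13) = 1144066.

1144066


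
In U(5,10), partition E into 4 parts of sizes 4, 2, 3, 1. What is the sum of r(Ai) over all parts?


r(Ai) = min(|Ai|, 5) for each part.
Sum = min(4,5) + min(2,5) + min(3,5) + min(1,5)
    = 4 + 2 + 3 + 1
    = 10.

10


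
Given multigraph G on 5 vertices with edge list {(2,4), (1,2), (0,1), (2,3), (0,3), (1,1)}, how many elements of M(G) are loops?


In a graphic matroid, a loop is a self-loop edge (u,u) with rank 0.
Examining all 6 edges for self-loops...
Self-loops found: (1,1)
Number of loops = 1.

1
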